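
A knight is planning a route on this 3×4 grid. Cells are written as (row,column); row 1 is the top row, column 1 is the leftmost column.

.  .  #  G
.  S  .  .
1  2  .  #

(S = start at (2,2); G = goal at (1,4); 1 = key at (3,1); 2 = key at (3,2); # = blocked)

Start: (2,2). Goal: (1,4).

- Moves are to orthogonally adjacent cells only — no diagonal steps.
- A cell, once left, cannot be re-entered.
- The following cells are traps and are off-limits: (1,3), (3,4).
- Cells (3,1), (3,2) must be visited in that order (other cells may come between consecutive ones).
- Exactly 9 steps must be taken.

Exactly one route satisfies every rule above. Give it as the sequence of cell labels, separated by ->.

(2,2) -> (1,2) -> (1,1) -> (2,1) -> (3,1) -> (3,2) -> (3,3) -> (2,3) -> (2,4) -> (1,4)

The waypoints must appear in the order (3,1), (3,2), with no cell reused.
Route from (2,2): up to (1,2), left to (1,1), 2× down (reaching (3,1)), 2× right (reaching (3,3)), up to (2,3), right to (2,4), up to (1,4) — 9 moves in all.
Check: order respected (1 at step 4, 2 at step 5); 9 moves as required.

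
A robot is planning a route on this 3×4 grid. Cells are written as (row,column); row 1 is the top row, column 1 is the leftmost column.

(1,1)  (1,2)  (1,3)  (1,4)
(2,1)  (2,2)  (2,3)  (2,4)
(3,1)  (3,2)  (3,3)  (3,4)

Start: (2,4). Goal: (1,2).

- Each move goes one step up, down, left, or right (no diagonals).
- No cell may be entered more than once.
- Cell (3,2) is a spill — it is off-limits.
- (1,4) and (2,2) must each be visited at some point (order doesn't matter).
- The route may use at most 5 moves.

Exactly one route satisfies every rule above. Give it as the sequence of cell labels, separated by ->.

(2,4) -> (1,4) -> (1,3) -> (2,3) -> (2,2) -> (1,2)

The budget equals the shortest possible length, so every move has to be on a shortest route through the required cells.
Route from (2,4): up 1 to (1,4), left 1 to (1,3), down 1 to (2,3), left 1 to (2,2), up 1 to (1,2) — 5 moves in all.
Check: all required cells visited; 5 ≤ 5 moves.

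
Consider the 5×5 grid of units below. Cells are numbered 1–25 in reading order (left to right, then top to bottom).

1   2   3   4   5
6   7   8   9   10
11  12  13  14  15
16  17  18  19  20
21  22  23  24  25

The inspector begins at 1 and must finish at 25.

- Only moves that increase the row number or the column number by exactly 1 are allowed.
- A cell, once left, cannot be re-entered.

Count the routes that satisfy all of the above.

A right/down-only route from 1 to 25 makes exactly 4 down-moves and 4 right-moves in some order.
With no other constraints that would be C(8,4) = 70 routes.
That gives 70 routes.

70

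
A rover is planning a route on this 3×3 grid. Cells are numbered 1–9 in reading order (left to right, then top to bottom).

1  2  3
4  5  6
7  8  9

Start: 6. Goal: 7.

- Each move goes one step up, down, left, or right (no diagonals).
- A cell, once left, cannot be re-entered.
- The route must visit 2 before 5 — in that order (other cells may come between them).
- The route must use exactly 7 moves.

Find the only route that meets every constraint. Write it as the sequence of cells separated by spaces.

The waypoints must appear in the order 2, 5, with no cell reused.
Route from 6: up to 3, 2× left (reaching 1), down to 4, right to 5, down to 8, left to 7 — 7 moves in all.
Check: order respected (2 at step 2, 5 at step 5); 7 moves as required.

6 3 2 1 4 5 8 7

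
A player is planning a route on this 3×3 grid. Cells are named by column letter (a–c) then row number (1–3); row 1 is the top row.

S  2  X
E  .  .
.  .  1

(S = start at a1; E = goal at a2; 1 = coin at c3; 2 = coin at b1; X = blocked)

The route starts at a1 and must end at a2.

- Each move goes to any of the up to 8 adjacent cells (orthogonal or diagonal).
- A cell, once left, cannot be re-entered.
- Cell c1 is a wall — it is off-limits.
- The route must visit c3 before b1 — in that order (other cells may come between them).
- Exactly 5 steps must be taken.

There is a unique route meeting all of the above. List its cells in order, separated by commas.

The waypoints must appear in the order c3, b1, with no cell reused.
Route from a1: 2× down-right (reaching c3), up to c2, up-left to b1, down-left to a2 — 5 moves in all.
Check: order respected (1 at step 2, 2 at step 4); 5 moves as required.

a1, b2, c3, c2, b1, a2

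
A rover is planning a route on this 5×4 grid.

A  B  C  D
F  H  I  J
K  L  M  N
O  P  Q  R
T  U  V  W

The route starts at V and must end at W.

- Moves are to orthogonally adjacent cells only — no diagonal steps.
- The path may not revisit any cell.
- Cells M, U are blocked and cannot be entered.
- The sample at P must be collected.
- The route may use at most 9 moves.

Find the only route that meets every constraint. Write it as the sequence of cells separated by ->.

V -> Q -> P -> L -> H -> I -> J -> N -> R -> W

The budget equals the shortest possible length, so every move has to be on a shortest route through the required cells.
Route from V: up 1 to Q, left 1 to P, up 2 to H, right 2 to J, down 3 to W — 9 moves in all.
Check: all required cells visited; 9 ≤ 9 moves.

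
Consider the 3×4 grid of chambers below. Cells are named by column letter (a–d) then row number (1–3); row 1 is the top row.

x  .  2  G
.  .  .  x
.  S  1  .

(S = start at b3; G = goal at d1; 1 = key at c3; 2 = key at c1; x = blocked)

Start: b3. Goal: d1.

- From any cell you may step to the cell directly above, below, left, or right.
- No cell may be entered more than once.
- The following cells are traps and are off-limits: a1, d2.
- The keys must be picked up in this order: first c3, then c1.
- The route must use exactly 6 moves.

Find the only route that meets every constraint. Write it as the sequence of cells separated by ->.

The waypoints must appear in the order c3, c1, with no cell reused.
Route from b3: right to c3, up to c2, left to b2, up to b1, 2× right (reaching d1) — 6 moves in all.
Check: order respected (1 at step 1, 2 at step 5); 6 moves as required.

b3 -> c3 -> c2 -> b2 -> b1 -> c1 -> d1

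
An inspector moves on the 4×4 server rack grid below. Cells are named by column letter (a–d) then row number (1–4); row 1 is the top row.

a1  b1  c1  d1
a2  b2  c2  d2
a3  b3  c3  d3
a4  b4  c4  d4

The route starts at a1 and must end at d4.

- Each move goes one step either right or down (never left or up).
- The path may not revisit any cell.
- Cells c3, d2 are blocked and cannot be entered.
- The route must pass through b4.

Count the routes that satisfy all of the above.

4

A right/down-only route from a1 to d4 makes exactly 3 down-moves and 3 right-moves in some order.
With no other constraints that would be C(6,3) = 20 routes.
Split at b4 and multiply the segment counts (each segment already excludes blocked cells): a1→b4: 4; b4→d4: 1; product = 4.
That gives 4 routes.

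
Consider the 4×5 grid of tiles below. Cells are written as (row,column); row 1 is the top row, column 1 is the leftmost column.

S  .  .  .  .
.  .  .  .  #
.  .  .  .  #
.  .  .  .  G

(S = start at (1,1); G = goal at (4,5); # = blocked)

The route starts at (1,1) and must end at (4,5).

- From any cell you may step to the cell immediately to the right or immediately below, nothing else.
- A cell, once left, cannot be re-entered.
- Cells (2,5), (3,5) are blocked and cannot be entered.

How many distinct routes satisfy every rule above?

20

A right/down-only route from (1,1) to (4,5) makes exactly 3 down-moves and 4 right-moves in some order.
With no other constraints that would be C(7,3) = 35 routes.
Subtract routes through each blocked cell (inclusion–exclusion for overlaps): − through (2,5): 5 − through (3,5): 15 + through (2,5)&(3,5): 5 → 20.
That gives 20 routes.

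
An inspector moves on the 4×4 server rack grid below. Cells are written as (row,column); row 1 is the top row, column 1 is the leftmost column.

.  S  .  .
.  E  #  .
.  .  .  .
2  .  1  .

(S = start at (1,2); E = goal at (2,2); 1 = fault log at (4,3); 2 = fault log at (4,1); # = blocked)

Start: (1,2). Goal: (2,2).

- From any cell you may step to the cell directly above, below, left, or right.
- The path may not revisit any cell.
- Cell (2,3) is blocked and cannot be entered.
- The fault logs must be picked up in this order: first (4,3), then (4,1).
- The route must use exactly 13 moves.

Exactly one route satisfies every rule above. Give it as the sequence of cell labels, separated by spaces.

The waypoints must appear in the order (4,3), (4,1), with no cell reused.
Route from (1,2): right 2 to (1,4), down 3 to (4,4), left 1 to (4,3), up 1 to (3,3), left 1 to (3,2), down 1 to (4,2), left 1 to (4,1), up 2 to (2,1), right 1 to (2,2) — 13 moves in all.
Check: order respected (1 at step 6, 2 at step 10); 13 moves as required.

(1,2) (1,3) (1,4) (2,4) (3,4) (4,4) (4,3) (3,3) (3,2) (4,2) (4,1) (3,1) (2,1) (2,2)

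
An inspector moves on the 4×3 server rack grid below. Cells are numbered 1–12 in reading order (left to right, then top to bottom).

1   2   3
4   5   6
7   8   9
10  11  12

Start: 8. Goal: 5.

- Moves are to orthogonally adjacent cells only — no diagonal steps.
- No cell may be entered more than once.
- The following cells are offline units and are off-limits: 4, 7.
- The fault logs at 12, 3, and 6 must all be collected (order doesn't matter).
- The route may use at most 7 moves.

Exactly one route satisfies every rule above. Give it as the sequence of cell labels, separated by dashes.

8 - 11 - 12 - 9 - 6 - 3 - 2 - 5

Any route must reach 12, 3, and 6 and still end at 5 within 7 moves, so the order of the required stops is forced.
Route from 8: down to 11, right to 12, 3× up (reaching 3), left to 2, down to 5 — 7 moves in all.
Check: all required cells visited; 7 ≤ 7 moves.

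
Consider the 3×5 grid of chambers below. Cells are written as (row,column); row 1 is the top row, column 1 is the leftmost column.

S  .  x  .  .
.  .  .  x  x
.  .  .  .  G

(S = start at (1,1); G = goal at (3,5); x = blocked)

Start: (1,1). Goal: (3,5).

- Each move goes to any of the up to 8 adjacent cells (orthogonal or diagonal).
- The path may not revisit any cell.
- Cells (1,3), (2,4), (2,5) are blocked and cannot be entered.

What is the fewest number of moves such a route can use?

4

With diagonal moves allowed, the Chebyshev distance max(|Δrow|,|Δcol|) from (1,1) to (3,5) is 4, so at least 4 moves are needed.
A route of 4 moves achieves this: (1,1) → (1,2) → (2,3) → (3,4) → (3,5).
Since 4 matches the lower bound, it is optimal.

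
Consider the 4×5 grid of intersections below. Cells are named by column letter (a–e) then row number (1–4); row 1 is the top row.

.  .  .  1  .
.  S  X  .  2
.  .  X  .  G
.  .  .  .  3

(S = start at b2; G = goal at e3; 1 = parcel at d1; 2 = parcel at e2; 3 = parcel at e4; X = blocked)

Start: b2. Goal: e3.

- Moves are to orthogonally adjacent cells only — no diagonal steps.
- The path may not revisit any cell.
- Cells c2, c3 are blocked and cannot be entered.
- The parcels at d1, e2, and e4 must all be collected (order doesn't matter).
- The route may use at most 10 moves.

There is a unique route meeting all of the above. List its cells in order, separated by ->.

The 10-move cap with required stops at d1, e2, e4 leaves no slack for detours.
Route from b2: up to b1, 3× right (reaching e1), down to e2, left to d2, 2× down (reaching d4), right to e4, up to e3 — 10 moves in all.
Check: all required cells visited; 10 ≤ 10 moves.

b2 -> b1 -> c1 -> d1 -> e1 -> e2 -> d2 -> d3 -> d4 -> e4 -> e3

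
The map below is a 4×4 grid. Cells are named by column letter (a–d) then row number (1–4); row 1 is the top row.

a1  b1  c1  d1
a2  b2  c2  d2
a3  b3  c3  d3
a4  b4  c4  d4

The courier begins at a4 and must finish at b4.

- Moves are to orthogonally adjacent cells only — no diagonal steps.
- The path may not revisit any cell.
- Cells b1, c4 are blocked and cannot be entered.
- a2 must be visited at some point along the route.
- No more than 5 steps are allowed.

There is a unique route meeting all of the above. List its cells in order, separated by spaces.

The budget equals the shortest possible length, so every move has to be on a shortest route through the required cells.
Route from a4: 2× up (reaching a2), right to b2, 2× down (reaching b4) — 5 moves in all.
Check: all required cells visited; 5 ≤ 5 moves.

a4 a3 a2 b2 b3 b4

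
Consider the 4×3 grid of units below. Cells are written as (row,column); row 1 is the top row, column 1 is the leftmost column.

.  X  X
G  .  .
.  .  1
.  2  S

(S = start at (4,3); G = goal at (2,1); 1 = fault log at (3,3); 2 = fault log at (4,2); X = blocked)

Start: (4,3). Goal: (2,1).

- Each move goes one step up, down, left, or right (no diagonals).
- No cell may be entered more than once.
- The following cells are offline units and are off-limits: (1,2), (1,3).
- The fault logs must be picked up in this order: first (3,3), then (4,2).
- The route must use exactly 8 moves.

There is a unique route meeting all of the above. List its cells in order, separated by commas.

The waypoints must appear in the order (3,3), (4,2), with no cell reused.
Route from (4,3): 2× up (reaching (2,3)), left to (2,2), 2× down (reaching (4,2)), left to (4,1), 2× up (reaching (2,1)) — 8 moves in all.
Check: order respected (1 at step 1, 2 at step 5); 8 moves as required.

(4,3), (3,3), (2,3), (2,2), (3,2), (4,2), (4,1), (3,1), (2,1)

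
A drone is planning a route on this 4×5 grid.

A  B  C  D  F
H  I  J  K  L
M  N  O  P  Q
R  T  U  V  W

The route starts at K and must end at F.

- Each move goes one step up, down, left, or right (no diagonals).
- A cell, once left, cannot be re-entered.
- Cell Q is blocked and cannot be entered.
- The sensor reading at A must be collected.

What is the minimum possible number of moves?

8

Any route passes through A somewhere between K and F. Summing Manhattan distances along the two legs (K → A → F) gives a lower bound of 4 + 4 = 8 moves.
A route of 8 moves achieves this: K → J → I → H → A → B → C → D → F.
Since 8 matches the lower bound, it is optimal.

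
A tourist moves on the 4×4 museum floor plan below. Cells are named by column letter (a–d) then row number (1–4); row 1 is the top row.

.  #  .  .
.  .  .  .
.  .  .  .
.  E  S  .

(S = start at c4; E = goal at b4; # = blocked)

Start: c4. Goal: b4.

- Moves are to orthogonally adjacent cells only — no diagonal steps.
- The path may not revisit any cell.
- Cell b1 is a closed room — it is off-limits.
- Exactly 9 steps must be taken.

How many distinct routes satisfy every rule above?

14

Need simple routes of exactly 9 moves from c4 to b4 (Manhattan distance 1, so 4 moves are spent on a detour and 4 undoing it).
Branch systematically from the start, pruning whenever the remaining move budget drops below the Manhattan distance to b4 or differs from it in parity. Grouping the completions by first move — via c3: 4; via d4: 10 (no valid completion starts via b4) — and summing: 4 + 10 = 14.
That gives 14 routes.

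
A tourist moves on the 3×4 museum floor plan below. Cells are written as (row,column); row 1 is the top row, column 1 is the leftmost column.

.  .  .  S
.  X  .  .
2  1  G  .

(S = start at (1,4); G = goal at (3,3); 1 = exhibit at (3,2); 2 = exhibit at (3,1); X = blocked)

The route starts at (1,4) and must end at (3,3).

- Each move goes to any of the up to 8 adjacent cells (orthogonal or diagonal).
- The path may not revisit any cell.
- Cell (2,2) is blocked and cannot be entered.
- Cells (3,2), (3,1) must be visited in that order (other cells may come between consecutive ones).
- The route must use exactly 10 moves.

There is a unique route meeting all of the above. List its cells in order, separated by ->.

The waypoints must appear in the order (3,2), (3,1), with no cell reused.
Route from (1,4): 2× down-left (reaching (3,2)), left to (3,1), 2× up (reaching (1,1)), 2× right (reaching (1,3)), down-right to (2,4), down to (3,4), left to (3,3) — 10 moves in all.
Check: order respected (1 at step 2, 2 at step 3); 10 moves as required.

(1,4) -> (2,3) -> (3,2) -> (3,1) -> (2,1) -> (1,1) -> (1,2) -> (1,3) -> (2,4) -> (3,4) -> (3,3)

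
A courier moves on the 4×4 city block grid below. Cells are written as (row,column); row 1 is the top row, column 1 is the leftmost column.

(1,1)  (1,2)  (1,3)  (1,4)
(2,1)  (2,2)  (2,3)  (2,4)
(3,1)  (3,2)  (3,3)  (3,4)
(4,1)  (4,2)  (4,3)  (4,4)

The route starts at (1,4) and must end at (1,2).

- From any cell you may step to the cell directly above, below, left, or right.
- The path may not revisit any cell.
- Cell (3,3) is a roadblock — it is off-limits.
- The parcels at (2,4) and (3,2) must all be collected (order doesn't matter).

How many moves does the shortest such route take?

Any route passes through (2,4) and (3,2) in some order between (1,4) and (1,2). Summing Manhattan distances along each leg and taking the cheapest ordering ((1,4) → (2,4) → (3,2) → (1,2)) gives a lower bound of 1 + 3 + 2 = 6 moves.
The shortest route satisfying every rule uses 8 moves: (1,4) → (2,4) → (3,4) → (4,4) → (4,3) → (4,2) → (3,2) → (2,2) → (1,2).
The bound of 6 isn't tight here; checking systematically, no route of length 6 through 7 satisfies every constraint, so 8 is the minimum.

8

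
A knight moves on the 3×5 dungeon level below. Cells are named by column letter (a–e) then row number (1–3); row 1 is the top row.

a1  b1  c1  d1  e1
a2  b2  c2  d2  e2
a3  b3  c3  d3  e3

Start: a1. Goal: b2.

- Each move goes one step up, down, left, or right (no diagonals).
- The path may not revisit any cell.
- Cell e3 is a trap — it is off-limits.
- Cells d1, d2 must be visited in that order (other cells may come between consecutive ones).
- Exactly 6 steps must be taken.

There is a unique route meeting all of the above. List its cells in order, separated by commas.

a1, b1, c1, d1, d2, c2, b2

The waypoints must appear in the order d1, d2, with no cell reused.
Route from a1: right 3 to d1, down 1 to d2, left 2 to b2 — 6 moves in all.
Check: order respected (d1 at step 3, d2 at step 4); 6 moves as required.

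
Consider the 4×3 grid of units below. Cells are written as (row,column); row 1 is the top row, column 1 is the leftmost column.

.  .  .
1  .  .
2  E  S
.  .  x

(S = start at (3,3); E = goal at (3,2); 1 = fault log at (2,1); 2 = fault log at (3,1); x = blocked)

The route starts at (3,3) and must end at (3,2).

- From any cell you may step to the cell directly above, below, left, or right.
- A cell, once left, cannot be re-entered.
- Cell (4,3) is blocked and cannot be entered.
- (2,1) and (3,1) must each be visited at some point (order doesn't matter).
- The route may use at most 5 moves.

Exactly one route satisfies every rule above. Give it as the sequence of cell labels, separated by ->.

(3,3) -> (2,3) -> (2,2) -> (2,1) -> (3,1) -> (3,2)

The budget equals the shortest possible length, so every move has to be on a shortest route through the required cells.
Route from (3,3): up to (2,3), 2× left (reaching (2,1)), down to (3,1), right to (3,2) — 5 moves in all.
Check: all required cells visited; 5 ≤ 5 moves.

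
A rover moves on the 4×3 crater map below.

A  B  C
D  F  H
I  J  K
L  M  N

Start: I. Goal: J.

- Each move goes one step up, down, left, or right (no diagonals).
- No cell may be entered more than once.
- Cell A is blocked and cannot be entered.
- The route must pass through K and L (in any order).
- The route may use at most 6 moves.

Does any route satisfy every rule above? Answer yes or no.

One route that works: I → L → M → N → K → J.

yes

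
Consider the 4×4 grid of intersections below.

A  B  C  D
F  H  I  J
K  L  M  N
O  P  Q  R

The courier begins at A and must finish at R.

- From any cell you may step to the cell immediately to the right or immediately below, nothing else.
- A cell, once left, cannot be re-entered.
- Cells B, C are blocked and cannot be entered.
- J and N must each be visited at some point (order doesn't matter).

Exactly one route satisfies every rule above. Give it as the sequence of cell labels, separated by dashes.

A - F - H - I - J - N - R

Moves only go right or down, so the column and row indices never decrease.
Route from A: down 1 to F, right 3 to J, down 2 to R — 6 moves in all.
Check: all required cells visited.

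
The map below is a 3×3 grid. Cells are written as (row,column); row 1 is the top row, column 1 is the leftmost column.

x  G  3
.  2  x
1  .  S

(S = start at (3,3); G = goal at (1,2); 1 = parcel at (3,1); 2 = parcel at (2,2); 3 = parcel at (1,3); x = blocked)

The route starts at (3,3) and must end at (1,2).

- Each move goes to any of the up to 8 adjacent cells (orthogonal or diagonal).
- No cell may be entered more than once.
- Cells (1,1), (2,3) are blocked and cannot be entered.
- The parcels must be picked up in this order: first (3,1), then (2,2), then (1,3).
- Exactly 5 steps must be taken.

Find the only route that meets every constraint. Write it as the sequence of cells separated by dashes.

(3,3) - (3,2) - (3,1) - (2,2) - (1,3) - (1,2)

The waypoints must appear in the order (3,1), (2,2), (1,3), with no cell reused.
Route from (3,3): 2× left (reaching (3,1)), 2× up-right (reaching (1,3)), left to (1,2) — 5 moves in all.
Check: order respected (1 at step 2, 2 at step 3, 3 at step 4); 5 moves as required.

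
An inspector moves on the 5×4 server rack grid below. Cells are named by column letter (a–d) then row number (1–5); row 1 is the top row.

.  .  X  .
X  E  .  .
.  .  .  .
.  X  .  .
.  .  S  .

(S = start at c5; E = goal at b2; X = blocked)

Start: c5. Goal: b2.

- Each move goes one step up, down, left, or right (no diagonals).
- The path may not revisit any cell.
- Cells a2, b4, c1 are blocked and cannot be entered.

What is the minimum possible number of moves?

The Manhattan distance from c5 to b2 is |5−2| + |3−2| = 4, so at least 4 moves are needed.
A route of 4 moves achieves this: c5 → c4 → c3 → c2 → b2.
Since 4 matches the lower bound, it is optimal.

4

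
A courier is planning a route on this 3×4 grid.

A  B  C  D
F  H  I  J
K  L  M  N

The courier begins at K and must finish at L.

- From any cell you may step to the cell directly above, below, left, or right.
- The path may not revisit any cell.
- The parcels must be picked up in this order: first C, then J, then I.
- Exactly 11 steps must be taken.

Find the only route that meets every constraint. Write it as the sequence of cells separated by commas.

K, F, A, B, C, D, J, N, M, I, H, L

The waypoints must appear in the order C, J, I, with no cell reused.
Route from K: 2× up (reaching A), 3× right (reaching D), 2× down (reaching N), left to M, up to I, left to H, down to L — 11 moves in all.
Check: order respected (C at step 4, J at step 6, I at step 9); 11 moves as required.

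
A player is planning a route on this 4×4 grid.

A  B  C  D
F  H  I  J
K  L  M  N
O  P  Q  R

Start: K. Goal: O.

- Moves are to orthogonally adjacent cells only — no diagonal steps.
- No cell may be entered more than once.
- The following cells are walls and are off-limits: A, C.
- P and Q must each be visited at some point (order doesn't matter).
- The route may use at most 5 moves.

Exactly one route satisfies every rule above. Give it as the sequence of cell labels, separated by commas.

K, L, M, Q, P, O

Any route must reach P and Q and still end at O within 5 moves, so the order of the required stops is forced.
Route from K: 2× right (reaching M), down to Q, 2× left (reaching O) — 5 moves in all.
Check: all required cells visited; 5 ≤ 5 moves.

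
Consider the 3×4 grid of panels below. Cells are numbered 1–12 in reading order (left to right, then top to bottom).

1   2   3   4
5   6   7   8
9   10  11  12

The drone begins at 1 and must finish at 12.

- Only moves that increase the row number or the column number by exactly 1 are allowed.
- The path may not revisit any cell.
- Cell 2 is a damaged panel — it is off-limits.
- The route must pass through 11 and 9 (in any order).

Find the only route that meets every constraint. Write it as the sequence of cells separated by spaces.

1 5 9 10 11 12

Moves only go right or down, so the column and row indices never decrease.
Route from 1: 2× down (reaching 9), 3× right (reaching 12) — 5 moves in all.
Check: all required cells visited.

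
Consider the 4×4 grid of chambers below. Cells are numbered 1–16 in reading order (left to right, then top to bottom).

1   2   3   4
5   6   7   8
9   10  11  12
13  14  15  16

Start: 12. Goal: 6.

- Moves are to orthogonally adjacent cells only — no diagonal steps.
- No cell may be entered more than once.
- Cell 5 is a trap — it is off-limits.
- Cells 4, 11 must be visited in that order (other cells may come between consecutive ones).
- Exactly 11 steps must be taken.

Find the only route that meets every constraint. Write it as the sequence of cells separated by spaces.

The waypoints must appear in the order 4, 11, with no cell reused.
Route from 12: up 2 to 4, left 1 to 3, down 3 to 15, left 2 to 13, up 1 to 9, right 1 to 10, up 1 to 6 — 11 moves in all.
Check: order respected (4 at step 2, 11 at step 5); 11 moves as required.

12 8 4 3 7 11 15 14 13 9 10 6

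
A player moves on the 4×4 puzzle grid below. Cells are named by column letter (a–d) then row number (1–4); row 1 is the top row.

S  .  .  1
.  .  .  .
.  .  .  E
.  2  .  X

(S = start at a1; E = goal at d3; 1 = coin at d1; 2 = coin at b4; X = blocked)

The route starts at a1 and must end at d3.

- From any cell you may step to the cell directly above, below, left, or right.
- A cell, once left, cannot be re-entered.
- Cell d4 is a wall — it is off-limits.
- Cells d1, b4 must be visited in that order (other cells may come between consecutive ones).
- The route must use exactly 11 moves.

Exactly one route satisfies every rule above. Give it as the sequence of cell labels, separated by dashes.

The waypoints must appear in the order d1, b4, with no cell reused.
Route from a1: right 3 to d1, down 1 to d2, left 2 to b2, down 2 to b4, right 1 to c4, up 1 to c3, right 1 to d3 — 11 moves in all.
Check: order respected (1 at step 3, 2 at step 8); 11 moves as required.

a1 - b1 - c1 - d1 - d2 - c2 - b2 - b3 - b4 - c4 - c3 - d3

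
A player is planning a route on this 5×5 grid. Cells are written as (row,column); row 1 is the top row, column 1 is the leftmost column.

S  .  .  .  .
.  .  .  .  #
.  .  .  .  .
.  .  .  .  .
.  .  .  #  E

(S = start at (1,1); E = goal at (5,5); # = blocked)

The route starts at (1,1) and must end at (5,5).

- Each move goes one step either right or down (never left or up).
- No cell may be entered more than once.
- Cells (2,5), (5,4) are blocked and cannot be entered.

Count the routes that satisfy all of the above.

A right/down-only route from (1,1) to (5,5) makes exactly 4 down-moves and 4 right-moves in some order.
With no other constraints that would be C(8,4) = 70 routes.
Subtract routes through each blocked cell (inclusion–exclusion for overlaps): − through (2,5): 5 − through (5,4): 35 → 30.
That gives 30 routes.

30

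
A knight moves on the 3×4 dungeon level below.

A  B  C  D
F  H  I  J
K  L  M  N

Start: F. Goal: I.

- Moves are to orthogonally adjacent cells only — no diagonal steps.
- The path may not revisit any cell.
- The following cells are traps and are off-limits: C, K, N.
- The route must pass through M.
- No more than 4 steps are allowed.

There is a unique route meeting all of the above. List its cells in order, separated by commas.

The 4-move cap with required stops at M leaves no slack for detours.
Route from F: right 1 to H, down 1 to L, right 1 to M, up 1 to I — 4 moves in all.
Check: all required cells visited; 4 ≤ 4 moves.

F, H, L, M, I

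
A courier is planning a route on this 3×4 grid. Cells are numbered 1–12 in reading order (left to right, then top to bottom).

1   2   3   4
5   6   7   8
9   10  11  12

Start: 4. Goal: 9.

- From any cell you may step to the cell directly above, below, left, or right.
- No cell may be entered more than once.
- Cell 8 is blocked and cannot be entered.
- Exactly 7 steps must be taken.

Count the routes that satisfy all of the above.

4

Need simple routes of exactly 7 moves from 4 to 9 (Manhattan distance 5, so 1 moves are spent on a detour and 1 undoing it).
Enumerating: 4 3 7 11 10 6 5 9 | 4 3 7 6 2 1 5 9 | 4 3 2 6 7 11 10 9 | 4 3 2 1 5 6 10 9.
That gives 4 routes.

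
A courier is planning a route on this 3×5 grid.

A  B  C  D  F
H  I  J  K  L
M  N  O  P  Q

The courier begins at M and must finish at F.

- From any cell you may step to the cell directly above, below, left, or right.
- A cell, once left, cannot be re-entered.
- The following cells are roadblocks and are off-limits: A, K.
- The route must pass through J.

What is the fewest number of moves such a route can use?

6

Any route passes through J somewhere between M and F. Summing Manhattan distances along the two legs (M → J → F) gives a lower bound of 3 + 3 = 6 moves.
A route of 6 moves achieves this: M → H → I → J → C → D → F.
Since 6 matches the lower bound, it is optimal.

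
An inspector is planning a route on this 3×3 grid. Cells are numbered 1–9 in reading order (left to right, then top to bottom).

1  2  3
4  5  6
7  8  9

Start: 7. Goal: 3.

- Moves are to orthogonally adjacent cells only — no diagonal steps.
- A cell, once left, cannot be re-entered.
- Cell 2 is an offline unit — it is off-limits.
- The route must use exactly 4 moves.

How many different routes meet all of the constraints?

Need simple routes of exactly 4 moves from 7 to 3 (Manhattan distance 4, so 0 moves are spent on a detour and 0 undoing it).
Enumerating: 7 4 5 6 3 | 7 8 5 6 3 | 7 8 9 6 3.
That gives 3 routes.

3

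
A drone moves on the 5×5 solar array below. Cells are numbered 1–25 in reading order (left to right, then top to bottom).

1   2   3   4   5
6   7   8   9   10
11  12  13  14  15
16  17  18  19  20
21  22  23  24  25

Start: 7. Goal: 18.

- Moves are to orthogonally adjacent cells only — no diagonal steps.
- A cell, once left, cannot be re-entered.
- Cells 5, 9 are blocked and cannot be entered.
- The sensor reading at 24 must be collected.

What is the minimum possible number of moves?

7

Any route passes through 24 somewhere between 7 and 18. Summing Manhattan distances along the two legs (7 → 24 → 18) gives a lower bound of 5 + 2 = 7 moves.
A route of 7 moves achieves this: 7 → 12 → 17 → 22 → 23 → 24 → 19 → 18.
Since 7 matches the lower bound, it is optimal.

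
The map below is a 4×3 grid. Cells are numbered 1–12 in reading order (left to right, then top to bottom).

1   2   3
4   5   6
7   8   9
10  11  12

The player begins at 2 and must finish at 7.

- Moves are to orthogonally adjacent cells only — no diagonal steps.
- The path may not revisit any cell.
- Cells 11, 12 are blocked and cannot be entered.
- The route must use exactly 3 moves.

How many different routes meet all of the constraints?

Need simple routes of exactly 3 moves from 2 to 7 (Manhattan distance 3, so 0 moves are spent on a detour and 0 undoing it).
Enumerating: 2 5 8 7 | 2 5 4 7 | 2 1 4 7.
That gives 3 routes.

3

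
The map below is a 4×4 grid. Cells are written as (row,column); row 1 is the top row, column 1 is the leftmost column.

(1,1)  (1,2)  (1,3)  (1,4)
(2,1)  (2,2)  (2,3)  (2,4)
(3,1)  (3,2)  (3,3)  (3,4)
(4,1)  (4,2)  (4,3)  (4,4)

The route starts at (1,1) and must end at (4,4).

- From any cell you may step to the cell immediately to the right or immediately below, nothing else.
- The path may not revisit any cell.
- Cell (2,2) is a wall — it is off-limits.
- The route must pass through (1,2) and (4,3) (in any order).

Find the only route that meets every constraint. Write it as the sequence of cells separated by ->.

Moves only go right or down, so the column and row indices never decrease.
Route from (1,1): 2× right (reaching (1,3)), 3× down (reaching (4,3)), right to (4,4) — 6 moves in all.
Check: all required cells visited.

(1,1) -> (1,2) -> (1,3) -> (2,3) -> (3,3) -> (4,3) -> (4,4)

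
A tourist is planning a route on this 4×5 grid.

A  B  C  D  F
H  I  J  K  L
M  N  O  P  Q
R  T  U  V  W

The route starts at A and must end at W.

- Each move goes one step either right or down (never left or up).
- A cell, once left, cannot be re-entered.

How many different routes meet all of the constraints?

35

A right/down-only route from A to W makes exactly 3 down-moves and 4 right-moves in some order.
With no other constraints that would be C(7,3) = 35 routes.
That gives 35 routes.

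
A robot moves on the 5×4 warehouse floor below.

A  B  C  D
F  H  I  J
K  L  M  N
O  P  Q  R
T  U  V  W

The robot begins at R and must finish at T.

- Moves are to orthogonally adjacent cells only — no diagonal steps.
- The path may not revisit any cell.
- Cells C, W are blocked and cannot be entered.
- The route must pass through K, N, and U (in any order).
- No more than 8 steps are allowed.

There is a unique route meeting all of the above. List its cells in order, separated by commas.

Any route must reach K, N, and U and still end at T within 8 moves, so the order of the required stops is forced.
Route from R: up to N, 3× left (reaching K), down to O, right to P, down to U, left to T — 8 moves in all.
Check: all required cells visited; 8 ≤ 8 moves.

R, N, M, L, K, O, P, U, T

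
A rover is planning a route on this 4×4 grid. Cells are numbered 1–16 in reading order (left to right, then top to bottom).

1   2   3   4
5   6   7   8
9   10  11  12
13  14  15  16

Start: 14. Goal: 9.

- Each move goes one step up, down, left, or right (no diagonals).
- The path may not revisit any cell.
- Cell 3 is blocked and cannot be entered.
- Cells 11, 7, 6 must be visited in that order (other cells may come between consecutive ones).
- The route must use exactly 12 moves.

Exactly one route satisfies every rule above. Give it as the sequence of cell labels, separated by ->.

The waypoints must appear in the order 11, 7, 6, with no cell reused.
Route from 14: up to 10, right to 11, down to 15, right to 16, 2× up (reaching 8), 2× left (reaching 6), up to 2, left to 1, 2× down (reaching 9) — 12 moves in all.
Check: order respected (11 at step 2, 7 at step 7, 6 at step 8); 12 moves as required.

14 -> 10 -> 11 -> 15 -> 16 -> 12 -> 8 -> 7 -> 6 -> 2 -> 1 -> 5 -> 9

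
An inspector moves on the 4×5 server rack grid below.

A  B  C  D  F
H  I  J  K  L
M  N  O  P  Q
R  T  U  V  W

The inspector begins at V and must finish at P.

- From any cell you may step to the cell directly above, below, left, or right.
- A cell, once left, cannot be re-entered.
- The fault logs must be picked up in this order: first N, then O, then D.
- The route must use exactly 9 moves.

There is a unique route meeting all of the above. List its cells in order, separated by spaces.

V U T N O J C D K P

The waypoints must appear in the order N, O, D, with no cell reused.
Route from V: left 2 to T, up 1 to N, right 1 to O, up 2 to C, right 1 to D, down 2 to P — 9 moves in all.
Check: order respected (N at step 3, O at step 4, D at step 7); 9 moves as required.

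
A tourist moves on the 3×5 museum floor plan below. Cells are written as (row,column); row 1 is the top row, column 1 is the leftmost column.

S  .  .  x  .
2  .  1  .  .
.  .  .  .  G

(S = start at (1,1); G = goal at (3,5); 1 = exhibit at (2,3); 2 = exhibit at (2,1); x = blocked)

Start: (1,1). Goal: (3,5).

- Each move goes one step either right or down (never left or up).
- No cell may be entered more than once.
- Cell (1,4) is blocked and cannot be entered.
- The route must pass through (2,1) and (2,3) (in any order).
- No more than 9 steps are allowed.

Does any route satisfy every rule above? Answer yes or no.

yes

One route that works: (1,1) → (2,1) → (2,2) → (2,3) → (3,3) → (3,4) → (3,5).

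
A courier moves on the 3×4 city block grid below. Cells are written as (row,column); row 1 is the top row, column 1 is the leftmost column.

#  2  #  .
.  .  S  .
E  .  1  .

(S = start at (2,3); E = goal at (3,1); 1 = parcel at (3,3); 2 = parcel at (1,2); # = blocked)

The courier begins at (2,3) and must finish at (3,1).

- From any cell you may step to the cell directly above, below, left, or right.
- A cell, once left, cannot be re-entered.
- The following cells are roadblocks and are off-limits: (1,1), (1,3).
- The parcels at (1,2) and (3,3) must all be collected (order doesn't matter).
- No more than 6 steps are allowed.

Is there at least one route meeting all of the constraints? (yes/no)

(1,2) must be visited but has only one open neighbour ((2,2)), and it is neither the start nor the goal — the route would have to enter and leave through (2,2), re-entering it.

no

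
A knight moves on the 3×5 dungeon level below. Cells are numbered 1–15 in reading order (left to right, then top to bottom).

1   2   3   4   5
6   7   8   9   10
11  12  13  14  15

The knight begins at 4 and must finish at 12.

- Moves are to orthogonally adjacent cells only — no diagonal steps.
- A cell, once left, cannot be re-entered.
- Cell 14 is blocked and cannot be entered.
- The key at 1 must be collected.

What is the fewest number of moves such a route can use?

6

Any route passes through 1 somewhere between 4 and 12. Summing Manhattan distances along the two legs (4 → 1 → 12) gives a lower bound of 3 + 3 = 6 moves.
A route of 6 moves achieves this: 4 → 3 → 2 → 1 → 6 → 11 → 12.
Since 6 matches the lower bound, it is optimal.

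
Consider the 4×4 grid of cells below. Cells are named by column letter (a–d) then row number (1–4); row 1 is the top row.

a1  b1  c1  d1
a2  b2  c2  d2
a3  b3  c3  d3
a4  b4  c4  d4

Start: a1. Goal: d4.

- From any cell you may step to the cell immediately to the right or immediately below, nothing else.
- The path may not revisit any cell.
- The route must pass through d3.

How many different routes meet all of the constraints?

A right/down-only route from a1 to d4 makes exactly 3 down-moves and 3 right-moves in some order.
With no other constraints that would be C(6,3) = 20 routes.
Split at d3 and multiply the segment counts: a1→d3: 10; d3→d4: 1; product = 10.
That gives 10 routes.

10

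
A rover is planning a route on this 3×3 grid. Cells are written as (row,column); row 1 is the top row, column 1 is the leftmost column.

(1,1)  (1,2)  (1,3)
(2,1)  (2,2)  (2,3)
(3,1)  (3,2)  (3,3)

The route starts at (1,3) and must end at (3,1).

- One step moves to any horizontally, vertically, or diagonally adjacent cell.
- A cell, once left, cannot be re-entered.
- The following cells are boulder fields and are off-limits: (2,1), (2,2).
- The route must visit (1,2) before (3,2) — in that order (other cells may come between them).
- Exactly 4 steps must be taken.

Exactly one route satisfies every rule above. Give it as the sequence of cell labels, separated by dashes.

The waypoints must appear in the order (1,2), (3,2), with no cell reused.
Route from (1,3): left 1 to (1,2), down-right 1 to (2,3), down-left 1 to (3,2), left 1 to (3,1) — 4 moves in all.
Check: order respected ((1,2) at step 1, (3,2) at step 3); 4 moves as required.

(1,3) - (1,2) - (2,3) - (3,2) - (3,1)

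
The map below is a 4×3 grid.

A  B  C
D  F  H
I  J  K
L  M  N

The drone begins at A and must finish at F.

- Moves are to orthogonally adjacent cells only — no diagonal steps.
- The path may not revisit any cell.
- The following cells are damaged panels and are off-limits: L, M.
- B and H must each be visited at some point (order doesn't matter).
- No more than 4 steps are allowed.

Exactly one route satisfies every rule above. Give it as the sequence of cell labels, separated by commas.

The budget equals the shortest possible length, so every move has to be on a shortest route through the required cells.
Route from A: 2× right (reaching C), down to H, left to F — 4 moves in all.
Check: all required cells visited; 4 ≤ 4 moves.

A, B, C, H, F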